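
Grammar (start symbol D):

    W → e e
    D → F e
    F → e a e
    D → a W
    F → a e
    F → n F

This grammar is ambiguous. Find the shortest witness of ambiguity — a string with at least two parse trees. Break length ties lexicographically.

a e e

length 3: a e e has 2 parse trees

Two derivations of a e e:
  D ⇒ F e ⇒ a e e
  D ⇒ a W ⇒ a e e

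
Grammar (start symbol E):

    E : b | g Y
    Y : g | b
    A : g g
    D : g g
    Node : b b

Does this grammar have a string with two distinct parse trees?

Only E, Y are reachable from E; ignoring the rest: Restricted to the reachable nonterminals, every rule has the form A → t or A → t B, and no two rules for the same A share a first terminal. The grammar encodes a DFA — one run per string.

Unambiguous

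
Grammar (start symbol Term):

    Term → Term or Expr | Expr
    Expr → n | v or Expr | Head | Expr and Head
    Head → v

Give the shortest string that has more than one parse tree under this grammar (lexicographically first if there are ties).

length 1: no string has ≥2 trees
length 3: v or n has 2 parse trees

Two derivations of v or n:
  Term ⇒ Term or Expr ⇒ Expr or Expr ⇒ Head or Expr ⇒ v or Expr ⇒ v or n
  Term ⇒ Expr ⇒ v or Expr ⇒ v or n

v or n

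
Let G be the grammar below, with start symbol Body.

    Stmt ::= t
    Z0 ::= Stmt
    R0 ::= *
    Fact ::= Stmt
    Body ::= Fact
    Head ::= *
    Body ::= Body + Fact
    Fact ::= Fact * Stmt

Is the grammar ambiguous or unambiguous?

Unambiguous

(Z0, Head, R0 are unreachable from Body, so their rules don't affect L(Body).) Body → Body + Fact | Fact  ;  Fact → Fact * Stmt | Stmt  — a left-associative chain with Stmt at the bottom. Each string factors uniquely by precedence.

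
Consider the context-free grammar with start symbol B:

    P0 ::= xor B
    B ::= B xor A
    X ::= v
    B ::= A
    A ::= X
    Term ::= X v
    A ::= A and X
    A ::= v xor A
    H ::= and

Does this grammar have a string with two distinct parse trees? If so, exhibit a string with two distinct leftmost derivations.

Witness: v xor v

Derivation 1: B ⇒ B xor A ⇒ A xor A ⇒ X xor A ⇒ v xor A ⇒ v xor X ⇒ v xor v
Derivation 2: B ⇒ A ⇒ v xor A ⇒ v xor X ⇒ v xor v

Two distinct leftmost derivations for the same string.

Ambiguous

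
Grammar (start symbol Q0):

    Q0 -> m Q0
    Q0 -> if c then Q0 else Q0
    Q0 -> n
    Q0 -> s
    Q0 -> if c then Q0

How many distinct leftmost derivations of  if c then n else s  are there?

Parse trees for if c then n else s:
  [Q0 if c then [Q0 n] else [Q0 s]]

1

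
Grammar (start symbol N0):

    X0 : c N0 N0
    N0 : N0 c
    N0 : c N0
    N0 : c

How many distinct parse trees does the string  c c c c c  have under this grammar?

Parse trees for c c c c c (showing first 6 of 16):
  [N0 [N0 [N0 [N0 [N0 c] c] c] c] c]
  [N0 [N0 [N0 [N0 c [N0 c]] c] c] c]
  [N0 [N0 [N0 c [N0 [N0 c] c]] c] c]
  [N0 [N0 [N0 c [N0 c [N0 c]]] c] c]
  [N0 [N0 c [N0 [N0 [N0 c] c] c]] c]
  [N0 [N0 c [N0 [N0 c [N0 c]] c]] c]

16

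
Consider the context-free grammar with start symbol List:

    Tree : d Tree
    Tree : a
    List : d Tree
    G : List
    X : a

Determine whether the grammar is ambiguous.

(X, G are unreachable from List, so their rules don't affect L(List).) Restricted to the reachable nonterminals, every rule has the form A → t or A → t B, and no two rules for the same A share a first terminal. The grammar encodes a DFA — one run per string.

Unambiguous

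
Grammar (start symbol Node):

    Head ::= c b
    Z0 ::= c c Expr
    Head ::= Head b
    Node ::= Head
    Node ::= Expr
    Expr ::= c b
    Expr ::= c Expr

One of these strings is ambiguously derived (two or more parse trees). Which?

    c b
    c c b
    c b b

c b

c b: 2 trees
c c b: 1 tree
c b b: 1 tree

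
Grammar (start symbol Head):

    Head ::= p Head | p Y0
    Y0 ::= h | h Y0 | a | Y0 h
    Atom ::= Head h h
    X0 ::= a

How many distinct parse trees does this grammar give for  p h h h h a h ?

5

Parse trees for p h h h h a h:
  [Head p [Y0 h [Y0 h [Y0 h [Y0 h [Y0 [Y0 a] h]]]]]]
  [Head p [Y0 h [Y0 h [Y0 h [Y0 [Y0 h [Y0 a]] h]]]]]
  [Head p [Y0 h [Y0 h [Y0 [Y0 h [Y0 h [Y0 a]]] h]]]]
  [Head p [Y0 h [Y0 [Y0 h [Y0 h [Y0 h [Y0 a]]]] h]]]
  [Head p [Y0 [Y0 h [Y0 h [Y0 h [Y0 h [Y0 a]]]]] h]]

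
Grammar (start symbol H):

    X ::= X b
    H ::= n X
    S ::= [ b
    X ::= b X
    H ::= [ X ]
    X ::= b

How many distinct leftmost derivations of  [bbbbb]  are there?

16

Parse trees for [bbbbb] (showing first 6 of 16):
  [H [ [X [X [X [X [X b] b] b] b] b] ]]
  [H [ [X [X [X [X b [X b]] b] b] b] ]]
  [H [ [X [X [X b [X [X b] b]] b] b] ]]
  [H [ [X [X [X b [X b [X b]]] b] b] ]]
  [H [ [X [X b [X [X [X b] b] b]] b] ]]
  [H [ [X [X b [X [X b [X b]] b]] b] ]]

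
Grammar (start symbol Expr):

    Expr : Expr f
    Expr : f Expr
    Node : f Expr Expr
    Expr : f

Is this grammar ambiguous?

Ambiguous

Witness: f f

Derivation 1: Expr ⇒ Expr f ⇒ f f
Derivation 2: Expr ⇒ f Expr ⇒ f f

Two distinct leftmost derivations for the same string.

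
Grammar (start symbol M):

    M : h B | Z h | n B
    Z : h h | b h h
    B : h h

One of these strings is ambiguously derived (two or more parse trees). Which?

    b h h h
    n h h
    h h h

b h h h: 1 tree
n h h: 1 tree
h h h: 2 trees

h h h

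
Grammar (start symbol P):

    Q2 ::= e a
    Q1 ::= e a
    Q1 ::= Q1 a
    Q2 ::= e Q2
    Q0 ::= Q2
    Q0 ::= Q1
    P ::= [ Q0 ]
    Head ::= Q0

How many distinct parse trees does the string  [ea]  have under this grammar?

2

Parse trees for [ea]:
  [P [ [Q0 [Q2 e a]] ]]
  [P [ [Q0 [Q1 e a]] ]]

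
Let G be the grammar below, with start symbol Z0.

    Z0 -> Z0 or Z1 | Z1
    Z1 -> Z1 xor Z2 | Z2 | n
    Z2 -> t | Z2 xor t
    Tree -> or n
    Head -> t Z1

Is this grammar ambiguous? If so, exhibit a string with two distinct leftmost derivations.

Witness: t xor t

Derivation 1: Z0 ⇒ Z1 ⇒ Z1 xor Z2 ⇒ Z2 xor Z2 ⇒ t xor Z2 ⇒ t xor t
Derivation 2: Z0 ⇒ Z1 ⇒ Z2 ⇒ Z2 xor t ⇒ t xor t

Two distinct leftmost derivations for the same string.

Ambiguous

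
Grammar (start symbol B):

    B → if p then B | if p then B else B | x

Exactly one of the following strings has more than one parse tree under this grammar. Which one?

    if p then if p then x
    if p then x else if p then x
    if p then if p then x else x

if p then if p then x: 1 tree
if p then x else if p then x: 1 tree
if p then if p then x else x: 2 trees

if p then if p then x else x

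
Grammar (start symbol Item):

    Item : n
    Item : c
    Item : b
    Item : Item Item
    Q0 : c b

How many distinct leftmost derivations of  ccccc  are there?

Parse trees for ccccc (showing first 6 of 14):
  [Item [Item c] [Item [Item c] [Item [Item c] [Item [Item c] [Item c]]]]]
  [Item [Item c] [Item [Item c] [Item [Item [Item c] [Item c]] [Item c]]]]
  [Item [Item c] [Item [Item [Item c] [Item c]] [Item [Item c] [Item c]]]]
  [Item [Item c] [Item [Item [Item c] [Item [Item c] [Item c]]] [Item c]]]
  [Item [Item c] [Item [Item [Item [Item c] [Item c]] [Item c]] [Item c]]]
  [Item [Item [Item c] [Item c]] [Item [Item c] [Item [Item c] [Item c]]]]

14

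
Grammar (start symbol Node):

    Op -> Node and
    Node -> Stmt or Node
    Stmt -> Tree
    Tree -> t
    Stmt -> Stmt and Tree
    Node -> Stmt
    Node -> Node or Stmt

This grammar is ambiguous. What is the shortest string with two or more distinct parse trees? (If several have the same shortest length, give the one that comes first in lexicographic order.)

t or t

length 1: no string has ≥2 trees
length 3: t or t has 2 parse trees

Two derivations of t or t:
  Node ⇒ Stmt or Node ⇒ Tree or Node ⇒ t or Node ⇒ t or Stmt ⇒ t or Tree ⇒ t or t
  Node ⇒ Node or Stmt ⇒ Stmt or Stmt ⇒ Tree or Stmt ⇒ t or Stmt ⇒ t or Tree ⇒ t or t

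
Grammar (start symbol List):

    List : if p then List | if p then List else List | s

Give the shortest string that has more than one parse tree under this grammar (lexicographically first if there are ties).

length 1: no string has ≥2 trees
length 4: no string has ≥2 trees
length 6: no string has ≥2 trees
length 7: no string has ≥2 trees
length 9: if p then if p then s else s has 2 parse trees

Two derivations of if p then if p then s else s:
  List ⇒ if p then List ⇒ if p then if p then List else List ⇒ if p then if p then s else List ⇒ if p then if p then s else s
  List ⇒ if p then List else List ⇒ if p then if p then List else List ⇒ if p then if p then s else List ⇒ if p then if p then s else s

if p then if p then s else s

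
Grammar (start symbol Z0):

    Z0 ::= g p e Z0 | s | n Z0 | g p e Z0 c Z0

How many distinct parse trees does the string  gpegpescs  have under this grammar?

Parse trees for gpegpescs:
  [Z0 g p e [Z0 g p e [Z0 s] c [Z0 s]]]
  [Z0 g p e [Z0 g p e [Z0 s]] c [Z0 s]]

2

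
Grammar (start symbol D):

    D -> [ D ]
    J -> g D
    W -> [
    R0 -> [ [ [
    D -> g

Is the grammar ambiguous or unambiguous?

Unambiguous

(W, J, R0 are unreachable from D, so their rules don't affect L(D).) L(D) is { openⁿ atom closeⁿ : n ≥ 0 }. The bracket depth fixes n, and the derivation is forced at every step.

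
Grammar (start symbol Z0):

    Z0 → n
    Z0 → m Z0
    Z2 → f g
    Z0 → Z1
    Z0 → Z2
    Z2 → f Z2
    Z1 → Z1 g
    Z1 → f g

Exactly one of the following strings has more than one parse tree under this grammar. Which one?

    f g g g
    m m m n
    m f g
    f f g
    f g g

f g g g: 1 tree
m m m n: 1 tree
m f g: 2 trees
f f g: 1 tree
f g g: 1 tree

m f g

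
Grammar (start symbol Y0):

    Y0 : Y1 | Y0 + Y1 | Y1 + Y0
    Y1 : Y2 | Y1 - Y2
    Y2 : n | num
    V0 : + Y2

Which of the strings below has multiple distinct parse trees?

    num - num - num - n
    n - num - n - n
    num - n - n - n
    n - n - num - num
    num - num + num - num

num - num + num - num

num - num - num - n: 1 tree
n - num - n - n: 1 tree
num - n - n - n: 1 tree
n - n - num - num: 1 tree
num - num + num - num: 2 trees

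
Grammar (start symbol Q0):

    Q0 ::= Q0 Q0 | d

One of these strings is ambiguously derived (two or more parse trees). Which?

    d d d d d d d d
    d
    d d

d d d d d d d d: 429 trees
d: 1 tree
d d: 1 tree

d d d d d d d d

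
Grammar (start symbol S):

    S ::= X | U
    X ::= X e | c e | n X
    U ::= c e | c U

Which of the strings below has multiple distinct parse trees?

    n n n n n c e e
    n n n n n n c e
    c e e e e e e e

n n n n n c e e

n n n n n c e e: 6 trees
n n n n n n c e: 1 tree
c e e e e e e e: 1 tree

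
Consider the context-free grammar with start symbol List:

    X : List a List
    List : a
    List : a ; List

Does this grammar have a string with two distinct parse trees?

Unambiguous

Only List is reachable from List; ignoring the rest: Right-recursive list with a separator: after each atom, whether the separator follows determines the rule. One parse per string.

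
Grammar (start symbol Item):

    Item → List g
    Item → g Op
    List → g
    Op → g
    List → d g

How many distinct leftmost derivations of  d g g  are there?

Parse trees for d g g:
  [Item [List d g] g]

1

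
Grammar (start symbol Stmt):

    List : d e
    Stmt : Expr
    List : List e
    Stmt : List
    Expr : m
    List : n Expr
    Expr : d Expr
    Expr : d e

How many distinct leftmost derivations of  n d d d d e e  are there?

Parse trees for n d d d d e e:
  [Stmt [List [List n [Expr d [Expr d [Expr d [Expr d e]]]]] e]]

1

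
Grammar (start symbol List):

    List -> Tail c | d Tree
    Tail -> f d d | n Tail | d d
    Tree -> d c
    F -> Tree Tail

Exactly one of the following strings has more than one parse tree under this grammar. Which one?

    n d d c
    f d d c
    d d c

d d c

n d d c: 1 tree
f d d c: 1 tree
d d c: 2 trees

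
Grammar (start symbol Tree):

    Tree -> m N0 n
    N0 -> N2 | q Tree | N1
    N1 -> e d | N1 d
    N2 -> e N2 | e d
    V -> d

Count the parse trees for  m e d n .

Parse trees for m e d n:
  [Tree m [N0 [N2 e d]] n]
  [Tree m [N0 [N1 e d]] n]

2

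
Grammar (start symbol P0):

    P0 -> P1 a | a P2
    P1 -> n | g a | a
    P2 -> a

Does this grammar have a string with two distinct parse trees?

Ambiguous

Witness: a a

Derivation 1: P0 ⇒ P1 a ⇒ a a
Derivation 2: P0 ⇒ a P2 ⇒ a a

Two distinct leftmost derivations for the same string.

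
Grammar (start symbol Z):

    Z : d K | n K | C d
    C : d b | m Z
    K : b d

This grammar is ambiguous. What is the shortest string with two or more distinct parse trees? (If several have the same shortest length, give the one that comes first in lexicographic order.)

d b d

length 3: d b d has 2 parse trees

Two derivations of d b d:
  Z ⇒ d K ⇒ d b d
  Z ⇒ C d ⇒ d b d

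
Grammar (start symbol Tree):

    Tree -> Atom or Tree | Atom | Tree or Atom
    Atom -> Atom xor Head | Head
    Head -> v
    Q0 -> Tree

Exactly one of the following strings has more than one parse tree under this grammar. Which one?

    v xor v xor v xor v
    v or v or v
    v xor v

v xor v xor v xor v: 1 tree
v or v or v: 4 trees
v xor v: 1 tree

v or v or v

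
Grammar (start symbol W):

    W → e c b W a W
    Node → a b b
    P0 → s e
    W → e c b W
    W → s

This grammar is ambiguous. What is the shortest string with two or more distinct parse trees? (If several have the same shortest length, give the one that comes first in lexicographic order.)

e c b e c b s a s

length 1: no string has ≥2 trees
length 4: no string has ≥2 trees
length 6: no string has ≥2 trees
length 7: no string has ≥2 trees
length 9: e c b e c b s a s has 2 parse trees

Two derivations of e c b e c b s a s:
  W ⇒ e c b W a W ⇒ e c b e c b W a W ⇒ e c b e c b s a W ⇒ e c b e c b s a s
  W ⇒ e c b W ⇒ e c b e c b W a W ⇒ e c b e c b s a W ⇒ e c b e c b s a s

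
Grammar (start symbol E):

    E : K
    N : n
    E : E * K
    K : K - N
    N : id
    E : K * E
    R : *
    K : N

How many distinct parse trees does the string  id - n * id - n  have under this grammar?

Parse trees for id - n * id - n:
  [E [E [K [K [N id]] - [N n]]] * [K [K [N id]] - [N n]]]
  [E [K [K [N id]] - [N n]] * [E [K [K [N id]] - [N n]]]]

2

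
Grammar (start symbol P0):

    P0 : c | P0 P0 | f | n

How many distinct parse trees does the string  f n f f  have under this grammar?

Parse trees for f n f f:
  [P0 [P0 f] [P0 [P0 n] [P0 [P0 f] [P0 f]]]]
  [P0 [P0 f] [P0 [P0 [P0 n] [P0 f]] [P0 f]]]
  [P0 [P0 [P0 f] [P0 n]] [P0 [P0 f] [P0 f]]]
  [P0 [P0 [P0 f] [P0 [P0 n] [P0 f]]] [P0 f]]
  [P0 [P0 [P0 [P0 f] [P0 n]] [P0 f]] [P0 f]]

5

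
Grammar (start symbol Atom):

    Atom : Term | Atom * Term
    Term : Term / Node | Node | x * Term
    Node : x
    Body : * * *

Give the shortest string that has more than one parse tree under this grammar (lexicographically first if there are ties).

x * x

length 1: no string has ≥2 trees
length 3: x * x has 2 parse trees

Two derivations of x * x:
  Atom ⇒ Term ⇒ x * Term ⇒ x * Node ⇒ x * x
  Atom ⇒ Atom * Term ⇒ Term * Term ⇒ Node * Term ⇒ x * Term ⇒ x * Node ⇒ x * x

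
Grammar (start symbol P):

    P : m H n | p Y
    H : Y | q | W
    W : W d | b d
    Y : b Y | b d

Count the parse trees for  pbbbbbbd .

1

Parse trees for pbbbbbbd:
  [P p [Y b [Y b [Y b [Y b [Y b [Y b d]]]]]]]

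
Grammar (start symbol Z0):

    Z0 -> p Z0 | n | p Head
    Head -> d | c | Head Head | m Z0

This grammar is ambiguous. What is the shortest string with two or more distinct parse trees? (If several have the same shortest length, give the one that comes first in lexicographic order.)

p c c c

length 1: no string has ≥2 trees
length 2: no string has ≥2 trees
length 3: no string has ≥2 trees
length 4: p c c c has 2 parse trees

Two derivations of p c c c:
  Z0 ⇒ p Head ⇒ p Head Head ⇒ p c Head ⇒ p c Head Head ⇒ p c c Head ⇒ p c c c
  Z0 ⇒ p Head ⇒ p Head Head ⇒ p Head Head Head ⇒ p c Head Head ⇒ p c c Head ⇒ p c c c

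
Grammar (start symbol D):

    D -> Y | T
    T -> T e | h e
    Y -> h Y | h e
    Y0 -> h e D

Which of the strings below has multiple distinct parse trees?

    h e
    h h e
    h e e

h e: 2 trees
h h e: 1 tree
h e e: 1 tree

h e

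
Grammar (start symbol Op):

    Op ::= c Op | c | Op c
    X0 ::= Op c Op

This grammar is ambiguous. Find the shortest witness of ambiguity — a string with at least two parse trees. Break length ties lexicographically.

c c

length 1: no string has ≥2 trees
length 2: c c has 2 parse trees

Two derivations of c c:
  Op ⇒ c Op ⇒ c c
  Op ⇒ Op c ⇒ c c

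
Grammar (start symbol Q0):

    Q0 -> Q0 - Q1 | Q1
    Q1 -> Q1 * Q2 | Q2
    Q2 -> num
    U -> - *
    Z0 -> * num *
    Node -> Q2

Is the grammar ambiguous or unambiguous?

Only Q0, Q1, Q2 are reachable from Q0; ignoring the rest: Q0 → Q0 - Q1 | Q1  ;  Q1 → Q1 * Q2 | Q2  — a left-associative chain with Q2 at the bottom. Each string factors uniquely by precedence.

Unambiguous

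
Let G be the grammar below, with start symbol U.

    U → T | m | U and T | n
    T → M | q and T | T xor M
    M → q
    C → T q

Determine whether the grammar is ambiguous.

Ambiguous

Witness: q and q

Derivation 1: U ⇒ T ⇒ q and T ⇒ q and M ⇒ q and q
Derivation 2: U ⇒ U and T ⇒ T and T ⇒ M and T ⇒ q and T ⇒ q and M ⇒ q and q

Two distinct leftmost derivations for the same string.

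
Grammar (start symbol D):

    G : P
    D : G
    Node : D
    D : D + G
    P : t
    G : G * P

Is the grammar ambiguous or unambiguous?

Unambiguous

(Node is unreachable from D, so its rules don't affect L(D).) D → D + G | G  ;  G → G * P | P  — a left-associative chain with P at the bottom. Each string factors uniquely by precedence.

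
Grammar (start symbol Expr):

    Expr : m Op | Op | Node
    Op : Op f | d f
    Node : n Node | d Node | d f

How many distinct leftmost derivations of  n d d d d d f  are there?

1

Parse trees for n d d d d d f:
  [Expr [Node n [Node d [Node d [Node d [Node d [Node d f]]]]]]]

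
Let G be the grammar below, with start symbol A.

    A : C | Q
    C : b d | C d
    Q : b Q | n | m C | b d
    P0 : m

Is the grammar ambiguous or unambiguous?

Witness: b d

Derivation 1: A ⇒ C ⇒ b d
Derivation 2: A ⇒ Q ⇒ b d

Two distinct leftmost derivations for the same string.

Ambiguous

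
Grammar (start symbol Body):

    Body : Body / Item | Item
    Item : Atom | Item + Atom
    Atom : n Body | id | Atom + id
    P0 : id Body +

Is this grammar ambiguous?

Witness: id + id

Derivation 1: Body ⇒ Item ⇒ Atom ⇒ Atom + id ⇒ id + id
Derivation 2: Body ⇒ Item ⇒ Item + Atom ⇒ Atom + Atom ⇒ id + Atom ⇒ id + id

Two distinct leftmost derivations for the same string.

Ambiguous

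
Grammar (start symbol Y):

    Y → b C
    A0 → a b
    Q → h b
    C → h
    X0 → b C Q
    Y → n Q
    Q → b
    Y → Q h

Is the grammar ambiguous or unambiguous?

Ambiguous

Witness: b h

Derivation 1: Y ⇒ b C ⇒ b h
Derivation 2: Y ⇒ Q h ⇒ b h

Two distinct leftmost derivations for the same string.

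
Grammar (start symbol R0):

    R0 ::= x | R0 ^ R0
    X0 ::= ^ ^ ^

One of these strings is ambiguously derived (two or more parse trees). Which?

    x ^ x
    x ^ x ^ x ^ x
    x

x ^ x ^ x ^ x

x ^ x: 1 tree
x ^ x ^ x ^ x: 5 trees
x: 1 tree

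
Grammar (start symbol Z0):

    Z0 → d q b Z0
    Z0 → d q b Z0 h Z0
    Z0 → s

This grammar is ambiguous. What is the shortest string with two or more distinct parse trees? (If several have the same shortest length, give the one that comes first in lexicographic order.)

d q b d q b s h s

length 1: no string has ≥2 trees
length 4: no string has ≥2 trees
length 6: no string has ≥2 trees
length 7: no string has ≥2 trees
length 9: d q b d q b s h s has 2 parse trees

Two derivations of d q b d q b s h s:
  Z0 ⇒ d q b Z0 ⇒ d q b d q b Z0 h Z0 ⇒ d q b d q b s h Z0 ⇒ d q b d q b s h s
  Z0 ⇒ d q b Z0 h Z0 ⇒ d q b d q b Z0 h Z0 ⇒ d q b d q b s h Z0 ⇒ d q b d q b s h s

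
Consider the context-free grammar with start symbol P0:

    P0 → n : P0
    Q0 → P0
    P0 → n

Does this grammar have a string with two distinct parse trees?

Unambiguous

(Q0 is unreachable from P0, so its rules don't affect L(P0).) Right-recursive list with a separator: after each atom, whether the separator follows determines the rule. One parse per string.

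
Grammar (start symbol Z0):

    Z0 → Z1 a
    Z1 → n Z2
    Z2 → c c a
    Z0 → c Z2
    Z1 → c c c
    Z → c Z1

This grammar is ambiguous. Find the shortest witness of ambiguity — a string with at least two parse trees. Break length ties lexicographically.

c c c a

length 4: c c c a has 2 parse trees

Two derivations of c c c a:
  Z0 ⇒ Z1 a ⇒ c c c a
  Z0 ⇒ c Z2 ⇒ c c c a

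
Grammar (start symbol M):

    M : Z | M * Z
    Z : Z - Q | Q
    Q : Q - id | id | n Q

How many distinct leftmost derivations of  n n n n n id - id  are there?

7

Parse trees for n n n n n id - id:
  [M [Z [Z [Q n [Q n [Q n [Q n [Q n [Q id]]]]]]] - [Q id]]]
  [M [Z [Q [Q n [Q n [Q n [Q n [Q n [Q id]]]]]] - id]]]
  [M [Z [Q n [Q [Q n [Q n [Q n [Q n [Q id]]]]] - id]]]]
  [M [Z [Q n [Q n [Q [Q n [Q n [Q n [Q id]]]] - id]]]]]
  [M [Z [Q n [Q n [Q n [Q [Q n [Q n [Q id]]] - id]]]]]]
  [M [Z [Q n [Q n [Q n [Q n [Q [Q n [Q id]] - id]]]]]]]
  [M [Z [Q n [Q n [Q n [Q n [Q n [Q [Q id] - id]]]]]]]]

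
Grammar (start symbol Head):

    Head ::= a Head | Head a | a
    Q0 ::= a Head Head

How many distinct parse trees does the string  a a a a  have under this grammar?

Parse trees for a a a a:
  [Head a [Head a [Head a [Head a]]]]
  [Head a [Head a [Head [Head a] a]]]
  [Head a [Head [Head a [Head a]] a]]
  [Head a [Head [Head [Head a] a] a]]
  [Head [Head a [Head a [Head a]]] a]
  [Head [Head a [Head [Head a] a]] a]
  [Head [Head [Head a [Head a]] a] a]
  [Head [Head [Head [Head a] a] a] a]

8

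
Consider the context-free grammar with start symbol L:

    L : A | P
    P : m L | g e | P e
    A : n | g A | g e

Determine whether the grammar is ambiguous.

Witness: g e

Derivation 1: L ⇒ A ⇒ g e
Derivation 2: L ⇒ P ⇒ g e

Two distinct leftmost derivations for the same string.

Ambiguous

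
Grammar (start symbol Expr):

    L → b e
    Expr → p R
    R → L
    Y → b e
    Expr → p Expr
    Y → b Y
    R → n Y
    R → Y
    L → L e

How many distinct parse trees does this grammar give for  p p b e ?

2

Parse trees for p p b e:
  [Expr p [Expr p [R [L b e]]]]
  [Expr p [Expr p [R [Y b e]]]]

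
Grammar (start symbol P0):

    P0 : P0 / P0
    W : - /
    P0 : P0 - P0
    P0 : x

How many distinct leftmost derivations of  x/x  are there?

1

Parse trees for x/x:
  [P0 [P0 x] / [P0 x]]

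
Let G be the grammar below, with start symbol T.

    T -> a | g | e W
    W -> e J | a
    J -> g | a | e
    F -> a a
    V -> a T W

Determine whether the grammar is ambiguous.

Unambiguous

(F, V are unreachable from T, so their rules don't affect L(T).) The reachable rules are right-linear with at most one rule per (nonterminal, next-terminal) pair. Each input token forces the next rule, so parsing is deterministic.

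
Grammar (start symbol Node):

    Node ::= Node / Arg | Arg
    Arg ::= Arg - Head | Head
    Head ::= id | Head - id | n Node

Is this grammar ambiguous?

Witness: id - id

Derivation 1: Node ⇒ Arg ⇒ Arg - Head ⇒ Head - Head ⇒ id - Head ⇒ id - id
Derivation 2: Node ⇒ Arg ⇒ Head ⇒ Head - id ⇒ id - id

Two distinct leftmost derivations for the same string.

Ambiguous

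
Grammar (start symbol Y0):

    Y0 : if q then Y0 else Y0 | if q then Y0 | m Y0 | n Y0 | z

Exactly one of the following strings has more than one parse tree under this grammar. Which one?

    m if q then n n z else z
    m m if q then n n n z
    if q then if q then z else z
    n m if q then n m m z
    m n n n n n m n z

if q then if q then z else z

m if q then n n z else z: 1 tree
m m if q then n n n z: 1 tree
if q then if q then z else z: 2 trees
n m if q then n m m z: 1 tree
m n n n n n m n z: 1 tree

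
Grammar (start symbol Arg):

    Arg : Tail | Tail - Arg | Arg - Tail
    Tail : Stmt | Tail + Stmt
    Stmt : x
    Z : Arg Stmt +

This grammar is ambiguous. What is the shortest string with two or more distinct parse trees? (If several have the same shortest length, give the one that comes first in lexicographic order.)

length 1: no string has ≥2 trees
length 3: x - x has 2 parse trees

Two derivations of x - x:
  Arg ⇒ Tail - Arg ⇒ Stmt - Arg ⇒ x - Arg ⇒ x - Tail ⇒ x - Stmt ⇒ x - x
  Arg ⇒ Arg - Tail ⇒ Tail - Tail ⇒ Stmt - Tail ⇒ x - Tail ⇒ x - Stmt ⇒ x - x

x - x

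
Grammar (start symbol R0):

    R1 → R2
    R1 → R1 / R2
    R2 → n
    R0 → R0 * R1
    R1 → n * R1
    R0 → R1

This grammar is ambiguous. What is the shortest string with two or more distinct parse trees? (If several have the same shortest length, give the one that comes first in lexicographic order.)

n * n

length 1: no string has ≥2 trees
length 3: n * n has 2 parse trees

Two derivations of n * n:
  R0 ⇒ R0 * R1 ⇒ R1 * R1 ⇒ R2 * R1 ⇒ n * R1 ⇒ n * R2 ⇒ n * n
  R0 ⇒ R1 ⇒ n * R1 ⇒ n * R2 ⇒ n * n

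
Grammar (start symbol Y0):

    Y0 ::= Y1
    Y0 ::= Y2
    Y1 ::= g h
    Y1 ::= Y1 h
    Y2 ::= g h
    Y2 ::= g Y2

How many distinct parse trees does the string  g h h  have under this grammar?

1

Parse trees for g h h:
  [Y0 [Y1 [Y1 g h] h]]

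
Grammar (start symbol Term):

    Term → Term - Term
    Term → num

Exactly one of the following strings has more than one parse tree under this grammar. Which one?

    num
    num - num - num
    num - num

num - num - num

num: 1 tree
num - num - num: 2 trees
num - num: 1 tree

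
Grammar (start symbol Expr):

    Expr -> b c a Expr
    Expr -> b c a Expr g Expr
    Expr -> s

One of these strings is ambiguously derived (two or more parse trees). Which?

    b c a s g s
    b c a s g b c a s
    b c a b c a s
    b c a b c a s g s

b c a s g s: 1 tree
b c a s g b c a s: 1 tree
b c a b c a s: 1 tree
b c a b c a s g s: 2 trees

b c a b c a s g s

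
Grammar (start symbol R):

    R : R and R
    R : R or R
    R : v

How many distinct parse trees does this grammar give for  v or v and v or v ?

Parse trees for v or v and v or v:
  [R [R [R v] or [R v]] and [R [R v] or [R v]]]
  [R [R v] or [R [R v] and [R [R v] or [R v]]]]
  [R [R v] or [R [R [R v] and [R v]] or [R v]]]
  [R [R [R [R v] or [R v]] and [R v]] or [R v]]
  [R [R [R v] or [R [R v] and [R v]]] or [R v]]

5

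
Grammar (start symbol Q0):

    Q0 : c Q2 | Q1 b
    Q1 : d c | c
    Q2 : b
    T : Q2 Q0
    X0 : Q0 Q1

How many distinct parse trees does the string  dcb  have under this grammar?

1

Parse trees for dcb:
  [Q0 [Q1 d c] b]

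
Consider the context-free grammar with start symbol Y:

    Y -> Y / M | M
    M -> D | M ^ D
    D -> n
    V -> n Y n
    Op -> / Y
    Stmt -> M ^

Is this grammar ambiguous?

Unambiguous

Only Y, M, D are reachable from Y; ignoring the rest: The grammar is stratified — Y handles '/' (left-recursive), M handles '^', D atoms. Each operator has a fixed associativity and precedence level, so every string has one parse.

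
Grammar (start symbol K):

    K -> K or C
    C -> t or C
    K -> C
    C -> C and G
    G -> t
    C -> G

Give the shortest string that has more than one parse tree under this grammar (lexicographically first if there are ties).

t or t

length 1: no string has ≥2 trees
length 3: t or t has 2 parse trees

Two derivations of t or t:
  K ⇒ K or C ⇒ C or C ⇒ G or C ⇒ t or C ⇒ t or G ⇒ t or t
  K ⇒ C ⇒ t or C ⇒ t or G ⇒ t or t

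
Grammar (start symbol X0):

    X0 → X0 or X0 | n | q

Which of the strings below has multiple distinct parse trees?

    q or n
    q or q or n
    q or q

q or n: 1 tree
q or q or n: 2 trees
q or q: 1 tree

q or q or n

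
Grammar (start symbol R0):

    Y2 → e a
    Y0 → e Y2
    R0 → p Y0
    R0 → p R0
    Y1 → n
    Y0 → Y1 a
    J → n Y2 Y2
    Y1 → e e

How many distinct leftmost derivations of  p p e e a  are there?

2

Parse trees for p p e e a:
  [R0 p [R0 p [Y0 e [Y2 e a]]]]
  [R0 p [R0 p [Y0 [Y1 e e] a]]]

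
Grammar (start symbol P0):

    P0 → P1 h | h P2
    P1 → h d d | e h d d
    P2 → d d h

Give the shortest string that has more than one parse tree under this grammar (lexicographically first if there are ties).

h d d h

length 4: h d d h has 2 parse trees

Two derivations of h d d h:
  P0 ⇒ P1 h ⇒ h d d h
  P0 ⇒ h P2 ⇒ h d d h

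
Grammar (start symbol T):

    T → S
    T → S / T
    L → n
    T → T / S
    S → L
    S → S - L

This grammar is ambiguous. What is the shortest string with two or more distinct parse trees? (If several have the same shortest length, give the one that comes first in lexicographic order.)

n / n

length 1: no string has ≥2 trees
length 3: n / n has 2 parse trees

Two derivations of n / n:
  T ⇒ S / T ⇒ L / T ⇒ n / T ⇒ n / S ⇒ n / L ⇒ n / n
  T ⇒ T / S ⇒ S / S ⇒ L / S ⇒ n / S ⇒ n / L ⇒ n / n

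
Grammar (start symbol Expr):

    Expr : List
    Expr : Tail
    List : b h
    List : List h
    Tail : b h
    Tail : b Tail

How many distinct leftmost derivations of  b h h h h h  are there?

1

Parse trees for b h h h h h:
  [Expr [List [List [List [List [List b h] h] h] h] h]]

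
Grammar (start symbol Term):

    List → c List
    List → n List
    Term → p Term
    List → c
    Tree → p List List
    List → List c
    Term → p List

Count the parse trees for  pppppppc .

1

Parse trees for pppppppc:
  [Term p [Term p [Term p [Term p [Term p [Term p [Term p [List c]]]]]]]]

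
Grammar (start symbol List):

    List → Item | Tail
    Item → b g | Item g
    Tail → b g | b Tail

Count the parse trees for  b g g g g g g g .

Parse trees for b g g g g g g g:
  [List [Item [Item [Item [Item [Item [Item [Item b g] g] g] g] g] g] g]]

1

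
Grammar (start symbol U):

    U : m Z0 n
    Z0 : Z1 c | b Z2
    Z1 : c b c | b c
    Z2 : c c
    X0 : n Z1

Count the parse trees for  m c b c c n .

Parse trees for m c b c c n:
  [U m [Z0 [Z1 c b c] c] n]

1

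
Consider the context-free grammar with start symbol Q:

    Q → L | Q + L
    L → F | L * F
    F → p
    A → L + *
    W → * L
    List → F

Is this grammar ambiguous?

Unambiguous

(A, W, List are unreachable from Q, so their rules don't affect L(Q).) The grammar is stratified — Q handles '+' (left-recursive), L handles '*', F atoms. Each operator has a fixed associativity and precedence level, so every string has one parse.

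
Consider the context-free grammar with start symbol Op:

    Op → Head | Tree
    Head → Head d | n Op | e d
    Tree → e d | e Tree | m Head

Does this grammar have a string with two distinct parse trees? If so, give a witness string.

Witness: e d

Derivation 1: Op ⇒ Head ⇒ e d
Derivation 2: Op ⇒ Tree ⇒ e d

Two distinct leftmost derivations for the same string.

Ambiguous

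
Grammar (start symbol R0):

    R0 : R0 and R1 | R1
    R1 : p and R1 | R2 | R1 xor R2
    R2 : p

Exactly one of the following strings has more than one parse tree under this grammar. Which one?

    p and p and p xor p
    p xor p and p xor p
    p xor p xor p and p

p and p and p xor p

p and p and p xor p: 7 trees
p xor p and p xor p: 1 tree
p xor p xor p and p: 1 tree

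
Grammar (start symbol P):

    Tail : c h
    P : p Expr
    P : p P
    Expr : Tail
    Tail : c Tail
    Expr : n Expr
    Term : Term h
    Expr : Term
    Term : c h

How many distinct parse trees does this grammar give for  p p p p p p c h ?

2

Parse trees for p p p p p p c h:
  [P p [P p [P p [P p [P p [P p [Expr [Tail c h]]]]]]]]
  [P p [P p [P p [P p [P p [P p [Expr [Term c h]]]]]]]]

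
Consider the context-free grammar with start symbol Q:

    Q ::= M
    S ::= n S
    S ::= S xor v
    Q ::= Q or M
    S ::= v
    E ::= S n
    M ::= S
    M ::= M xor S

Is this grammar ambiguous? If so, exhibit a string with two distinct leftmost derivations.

Ambiguous

Witness: v xor v

Derivation 1: Q ⇒ M ⇒ S ⇒ S xor v ⇒ v xor v
Derivation 2: Q ⇒ M ⇒ M xor S ⇒ S xor S ⇒ v xor S ⇒ v xor v

Two distinct leftmost derivations for the same string.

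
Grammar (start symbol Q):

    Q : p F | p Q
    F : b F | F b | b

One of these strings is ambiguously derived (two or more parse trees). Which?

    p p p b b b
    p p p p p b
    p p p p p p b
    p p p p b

p p p b b b: 4 trees
p p p p p b: 1 tree
p p p p p p b: 1 tree
p p p p b: 1 tree

p p p b b b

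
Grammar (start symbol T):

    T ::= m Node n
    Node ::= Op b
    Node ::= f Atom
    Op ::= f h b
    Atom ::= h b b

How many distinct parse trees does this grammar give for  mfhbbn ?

Parse trees for mfhbbn:
  [T m [Node [Op f h b] b] n]
  [T m [Node f [Atom h b b]] n]

2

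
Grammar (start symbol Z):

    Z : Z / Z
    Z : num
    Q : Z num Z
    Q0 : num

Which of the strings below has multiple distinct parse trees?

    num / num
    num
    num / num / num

num / num: 1 tree
num: 1 tree
num / num / num: 2 trees

num / num / num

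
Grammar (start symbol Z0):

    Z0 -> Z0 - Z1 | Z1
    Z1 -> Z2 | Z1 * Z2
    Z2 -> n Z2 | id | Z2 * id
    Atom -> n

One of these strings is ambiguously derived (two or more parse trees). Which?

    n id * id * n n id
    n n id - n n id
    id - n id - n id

n id * id * n n id: 3 trees
n n id - n n id: 1 tree
id - n id - n id: 1 tree

n id * id * n n id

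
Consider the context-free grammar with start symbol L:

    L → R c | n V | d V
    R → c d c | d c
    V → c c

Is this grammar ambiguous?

Ambiguous

Witness: d c c

Derivation 1: L ⇒ R c ⇒ d c c
Derivation 2: L ⇒ d V ⇒ d c c

Two distinct leftmost derivations for the same string.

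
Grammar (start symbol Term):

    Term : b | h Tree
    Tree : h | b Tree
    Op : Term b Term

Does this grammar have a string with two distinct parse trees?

Unambiguous

Only Term, Tree are reachable from Term; ignoring the rest: Each reachable nonterminal has at most one production per leading terminal, and all productions are right-linear; the derivation is determined token-by-token.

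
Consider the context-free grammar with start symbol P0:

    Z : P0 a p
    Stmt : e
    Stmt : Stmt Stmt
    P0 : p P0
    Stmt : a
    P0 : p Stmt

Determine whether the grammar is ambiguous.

Witness: p a a a

Derivation 1: P0 ⇒ p Stmt ⇒ p Stmt Stmt ⇒ p Stmt Stmt Stmt ⇒ p a Stmt Stmt ⇒ p a a Stmt ⇒ p a a a
Derivation 2: P0 ⇒ p Stmt ⇒ p Stmt Stmt ⇒ p a Stmt ⇒ p a Stmt Stmt ⇒ p a a Stmt ⇒ p a a a

Two distinct leftmost derivations for the same string.

Ambiguous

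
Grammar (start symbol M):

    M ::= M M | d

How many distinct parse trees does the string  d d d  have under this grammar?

2

Parse trees for d d d:
  [M [M d] [M [M d] [M d]]]
  [M [M [M d] [M d]] [M d]]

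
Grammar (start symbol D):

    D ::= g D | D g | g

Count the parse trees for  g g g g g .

16

Parse trees for g g g g g (showing first 6 of 16):
  [D g [D g [D g [D g [D g]]]]]
  [D g [D g [D g [D [D g] g]]]]
  [D g [D g [D [D g [D g]] g]]]
  [D g [D g [D [D [D g] g] g]]]
  [D g [D [D g [D g [D g]]] g]]
  [D g [D [D g [D [D g] g]] g]]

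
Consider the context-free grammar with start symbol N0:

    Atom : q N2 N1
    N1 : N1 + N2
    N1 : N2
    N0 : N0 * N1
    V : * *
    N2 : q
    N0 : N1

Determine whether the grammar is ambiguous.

(V, Atom are unreachable from N0, so their rules don't affect L(N0).) The grammar is stratified — N0 handles '*' (left-recursive), N1 handles '+', N2 atoms. Each operator has a fixed associativity and precedence level, so every string has one parse.

Unambiguous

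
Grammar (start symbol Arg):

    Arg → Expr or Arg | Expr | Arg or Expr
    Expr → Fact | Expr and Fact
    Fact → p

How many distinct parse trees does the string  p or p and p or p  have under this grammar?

4

Parse trees for p or p and p or p:
  [Arg [Expr [Fact p]] or [Arg [Expr [Expr [Fact p]] and [Fact p]] or [Arg [Expr [Fact p]]]]]
  [Arg [Expr [Fact p]] or [Arg [Arg [Expr [Expr [Fact p]] and [Fact p]]] or [Expr [Fact p]]]]
  [Arg [Arg [Expr [Fact p]] or [Arg [Expr [Expr [Fact p]] and [Fact p]]]] or [Expr [Fact p]]]
  [Arg [Arg [Arg [Expr [Fact p]]] or [Expr [Expr [Fact p]] and [Fact p]]] or [Expr [Fact p]]]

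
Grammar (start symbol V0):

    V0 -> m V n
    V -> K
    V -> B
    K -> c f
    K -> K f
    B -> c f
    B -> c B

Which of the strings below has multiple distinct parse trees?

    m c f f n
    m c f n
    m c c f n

m c f n

m c f f n: 1 tree
m c f n: 2 trees
m c c f n: 1 tree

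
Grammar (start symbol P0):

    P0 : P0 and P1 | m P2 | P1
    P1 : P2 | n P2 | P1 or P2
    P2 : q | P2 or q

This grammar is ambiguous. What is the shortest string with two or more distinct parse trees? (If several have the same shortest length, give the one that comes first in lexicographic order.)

length 1: no string has ≥2 trees
length 2: no string has ≥2 trees
length 3: q or q has 2 parse trees

Two derivations of q or q:
  P0 ⇒ P1 ⇒ P2 ⇒ P2 or q ⇒ q or q
  P0 ⇒ P1 ⇒ P1 or P2 ⇒ P2 or P2 ⇒ q or P2 ⇒ q or q

q or q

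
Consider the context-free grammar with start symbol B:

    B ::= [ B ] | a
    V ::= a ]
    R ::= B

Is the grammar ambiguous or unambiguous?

Unambiguous

(V, R are unreachable from B, so their rules don't affect L(B).) Each string is a nest of matched brackets around a single atom. An opening bracket forces the recursive rule; an atom forces the base rule.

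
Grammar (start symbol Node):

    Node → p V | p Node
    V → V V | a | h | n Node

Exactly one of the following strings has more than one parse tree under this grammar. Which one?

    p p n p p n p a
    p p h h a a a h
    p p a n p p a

p p n p p n p a: 1 tree
p p h h a a a h: 42 trees
p p a n p p a: 1 tree

p p h h a a a h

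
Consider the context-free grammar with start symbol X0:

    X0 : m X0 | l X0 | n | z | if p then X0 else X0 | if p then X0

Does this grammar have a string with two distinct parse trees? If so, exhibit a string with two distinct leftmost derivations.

Witness: if p then if p then n else n

Derivation 1: X0 ⇒ if p then X0 else X0 ⇒ if p then if p then X0 else X0 ⇒ if p then if p then n else X0 ⇒ if p then if p then n else n
Derivation 2: X0 ⇒ if p then X0 ⇒ if p then if p then X0 else X0 ⇒ if p then if p then n else X0 ⇒ if p then if p then n else n

Two distinct leftmost derivations for the same string.

Ambiguous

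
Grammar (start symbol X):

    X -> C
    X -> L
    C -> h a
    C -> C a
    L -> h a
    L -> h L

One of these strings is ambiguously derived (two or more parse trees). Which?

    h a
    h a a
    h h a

h a

h a: 2 trees
h a a: 1 tree
h h a: 1 tree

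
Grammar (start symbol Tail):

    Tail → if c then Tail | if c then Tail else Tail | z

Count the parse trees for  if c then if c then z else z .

Parse trees for if c then if c then z else z:
  [Tail if c then [Tail if c then [Tail z] else [Tail z]]]
  [Tail if c then [Tail if c then [Tail z]] else [Tail z]]

2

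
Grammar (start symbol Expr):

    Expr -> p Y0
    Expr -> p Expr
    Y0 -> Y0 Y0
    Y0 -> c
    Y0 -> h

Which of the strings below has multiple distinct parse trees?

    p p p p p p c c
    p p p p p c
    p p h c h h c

p p h c h h c

p p p p p p c c: 1 tree
p p p p p c: 1 tree
p p h c h h c: 14 trees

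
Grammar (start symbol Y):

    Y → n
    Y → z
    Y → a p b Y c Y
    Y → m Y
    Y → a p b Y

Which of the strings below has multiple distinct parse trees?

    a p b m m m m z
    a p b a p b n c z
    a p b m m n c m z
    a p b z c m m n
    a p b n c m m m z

a p b m m m m z: 1 tree
a p b a p b n c z: 2 trees
a p b m m n c m z: 1 tree
a p b z c m m n: 1 tree
a p b n c m m m z: 1 tree

a p b a p b n c z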